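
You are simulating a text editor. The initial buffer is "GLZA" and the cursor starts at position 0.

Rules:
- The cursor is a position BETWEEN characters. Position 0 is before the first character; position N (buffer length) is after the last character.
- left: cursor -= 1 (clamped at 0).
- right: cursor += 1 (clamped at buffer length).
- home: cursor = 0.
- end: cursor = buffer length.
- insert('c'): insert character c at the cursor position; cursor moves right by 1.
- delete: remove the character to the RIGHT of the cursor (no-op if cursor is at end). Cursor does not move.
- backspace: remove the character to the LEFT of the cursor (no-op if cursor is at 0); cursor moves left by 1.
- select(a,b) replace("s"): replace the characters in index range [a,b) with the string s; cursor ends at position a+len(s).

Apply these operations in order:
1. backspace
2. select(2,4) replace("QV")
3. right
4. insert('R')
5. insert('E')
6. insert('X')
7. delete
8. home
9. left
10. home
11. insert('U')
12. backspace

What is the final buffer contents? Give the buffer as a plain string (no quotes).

Answer: GLQVREX

Derivation:
After op 1 (backspace): buf='GLZA' cursor=0
After op 2 (select(2,4) replace("QV")): buf='GLQV' cursor=4
After op 3 (right): buf='GLQV' cursor=4
After op 4 (insert('R')): buf='GLQVR' cursor=5
After op 5 (insert('E')): buf='GLQVRE' cursor=6
After op 6 (insert('X')): buf='GLQVREX' cursor=7
After op 7 (delete): buf='GLQVREX' cursor=7
After op 8 (home): buf='GLQVREX' cursor=0
After op 9 (left): buf='GLQVREX' cursor=0
After op 10 (home): buf='GLQVREX' cursor=0
After op 11 (insert('U')): buf='UGLQVREX' cursor=1
After op 12 (backspace): buf='GLQVREX' cursor=0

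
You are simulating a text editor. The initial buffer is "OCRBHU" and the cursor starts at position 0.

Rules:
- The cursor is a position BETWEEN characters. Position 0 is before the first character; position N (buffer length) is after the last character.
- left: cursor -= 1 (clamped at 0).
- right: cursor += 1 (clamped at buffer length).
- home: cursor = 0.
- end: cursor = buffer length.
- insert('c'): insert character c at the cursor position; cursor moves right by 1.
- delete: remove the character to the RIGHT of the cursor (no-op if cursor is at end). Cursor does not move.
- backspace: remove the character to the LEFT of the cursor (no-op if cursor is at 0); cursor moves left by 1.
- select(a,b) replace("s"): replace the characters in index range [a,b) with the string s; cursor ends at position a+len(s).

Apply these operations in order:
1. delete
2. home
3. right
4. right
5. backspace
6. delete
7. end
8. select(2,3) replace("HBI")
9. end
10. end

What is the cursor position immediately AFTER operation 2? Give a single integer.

Answer: 0

Derivation:
After op 1 (delete): buf='CRBHU' cursor=0
After op 2 (home): buf='CRBHU' cursor=0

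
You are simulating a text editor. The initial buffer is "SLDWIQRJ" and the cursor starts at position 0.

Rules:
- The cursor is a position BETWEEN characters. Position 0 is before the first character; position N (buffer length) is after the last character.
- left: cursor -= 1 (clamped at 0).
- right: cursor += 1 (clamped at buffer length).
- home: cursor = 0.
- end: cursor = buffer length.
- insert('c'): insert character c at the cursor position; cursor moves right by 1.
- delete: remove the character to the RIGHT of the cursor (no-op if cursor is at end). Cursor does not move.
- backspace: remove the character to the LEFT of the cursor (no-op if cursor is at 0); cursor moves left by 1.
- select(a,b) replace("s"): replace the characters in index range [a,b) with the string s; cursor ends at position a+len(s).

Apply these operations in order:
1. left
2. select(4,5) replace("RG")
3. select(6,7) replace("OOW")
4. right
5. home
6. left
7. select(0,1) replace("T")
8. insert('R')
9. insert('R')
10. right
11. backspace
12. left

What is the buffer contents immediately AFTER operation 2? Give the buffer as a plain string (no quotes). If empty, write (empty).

Answer: SLDWRGQRJ

Derivation:
After op 1 (left): buf='SLDWIQRJ' cursor=0
After op 2 (select(4,5) replace("RG")): buf='SLDWRGQRJ' cursor=6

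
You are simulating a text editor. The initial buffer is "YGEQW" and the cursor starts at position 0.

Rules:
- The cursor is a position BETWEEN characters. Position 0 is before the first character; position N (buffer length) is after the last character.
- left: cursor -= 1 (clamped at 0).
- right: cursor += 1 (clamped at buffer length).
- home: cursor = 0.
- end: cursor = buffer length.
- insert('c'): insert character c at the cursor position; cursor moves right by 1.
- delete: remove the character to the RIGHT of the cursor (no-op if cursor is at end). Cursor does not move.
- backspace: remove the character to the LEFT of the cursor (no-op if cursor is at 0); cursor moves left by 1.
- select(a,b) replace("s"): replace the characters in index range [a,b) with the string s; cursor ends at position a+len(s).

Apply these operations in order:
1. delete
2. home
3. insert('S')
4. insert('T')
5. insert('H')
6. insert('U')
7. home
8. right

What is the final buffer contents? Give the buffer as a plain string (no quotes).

Answer: STHUGEQW

Derivation:
After op 1 (delete): buf='GEQW' cursor=0
After op 2 (home): buf='GEQW' cursor=0
After op 3 (insert('S')): buf='SGEQW' cursor=1
After op 4 (insert('T')): buf='STGEQW' cursor=2
After op 5 (insert('H')): buf='STHGEQW' cursor=3
After op 6 (insert('U')): buf='STHUGEQW' cursor=4
After op 7 (home): buf='STHUGEQW' cursor=0
After op 8 (right): buf='STHUGEQW' cursor=1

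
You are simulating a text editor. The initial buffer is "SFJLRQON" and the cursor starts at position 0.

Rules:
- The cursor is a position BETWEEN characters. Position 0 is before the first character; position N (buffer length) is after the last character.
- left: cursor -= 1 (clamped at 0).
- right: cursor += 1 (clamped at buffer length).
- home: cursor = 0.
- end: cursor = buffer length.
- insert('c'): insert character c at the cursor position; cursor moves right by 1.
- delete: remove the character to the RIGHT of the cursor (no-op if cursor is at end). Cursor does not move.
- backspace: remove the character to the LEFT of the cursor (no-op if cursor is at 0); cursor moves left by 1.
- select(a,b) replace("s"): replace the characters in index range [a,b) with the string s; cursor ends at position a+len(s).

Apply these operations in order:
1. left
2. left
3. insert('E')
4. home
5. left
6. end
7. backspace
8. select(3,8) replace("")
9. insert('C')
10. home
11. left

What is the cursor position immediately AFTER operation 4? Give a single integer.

Answer: 0

Derivation:
After op 1 (left): buf='SFJLRQON' cursor=0
After op 2 (left): buf='SFJLRQON' cursor=0
After op 3 (insert('E')): buf='ESFJLRQON' cursor=1
After op 4 (home): buf='ESFJLRQON' cursor=0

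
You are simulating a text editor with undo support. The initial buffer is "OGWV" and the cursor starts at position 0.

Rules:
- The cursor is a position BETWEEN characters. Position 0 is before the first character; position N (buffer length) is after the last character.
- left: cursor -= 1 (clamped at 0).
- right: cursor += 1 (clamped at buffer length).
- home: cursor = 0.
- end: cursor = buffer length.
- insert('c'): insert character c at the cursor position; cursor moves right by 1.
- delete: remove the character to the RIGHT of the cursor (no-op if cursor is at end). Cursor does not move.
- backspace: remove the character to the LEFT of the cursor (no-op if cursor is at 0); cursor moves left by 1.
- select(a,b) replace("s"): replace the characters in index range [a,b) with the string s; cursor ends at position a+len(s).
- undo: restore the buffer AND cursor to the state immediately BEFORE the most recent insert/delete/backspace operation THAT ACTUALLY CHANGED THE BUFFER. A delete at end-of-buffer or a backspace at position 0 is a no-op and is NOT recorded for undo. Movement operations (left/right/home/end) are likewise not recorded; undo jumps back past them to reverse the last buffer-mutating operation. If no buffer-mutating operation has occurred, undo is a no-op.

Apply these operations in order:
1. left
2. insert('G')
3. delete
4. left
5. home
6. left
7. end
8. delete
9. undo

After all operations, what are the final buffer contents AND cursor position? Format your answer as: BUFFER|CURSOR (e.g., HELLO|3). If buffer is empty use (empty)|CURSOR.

Answer: GOGWV|1

Derivation:
After op 1 (left): buf='OGWV' cursor=0
After op 2 (insert('G')): buf='GOGWV' cursor=1
After op 3 (delete): buf='GGWV' cursor=1
After op 4 (left): buf='GGWV' cursor=0
After op 5 (home): buf='GGWV' cursor=0
After op 6 (left): buf='GGWV' cursor=0
After op 7 (end): buf='GGWV' cursor=4
After op 8 (delete): buf='GGWV' cursor=4
After op 9 (undo): buf='GOGWV' cursor=1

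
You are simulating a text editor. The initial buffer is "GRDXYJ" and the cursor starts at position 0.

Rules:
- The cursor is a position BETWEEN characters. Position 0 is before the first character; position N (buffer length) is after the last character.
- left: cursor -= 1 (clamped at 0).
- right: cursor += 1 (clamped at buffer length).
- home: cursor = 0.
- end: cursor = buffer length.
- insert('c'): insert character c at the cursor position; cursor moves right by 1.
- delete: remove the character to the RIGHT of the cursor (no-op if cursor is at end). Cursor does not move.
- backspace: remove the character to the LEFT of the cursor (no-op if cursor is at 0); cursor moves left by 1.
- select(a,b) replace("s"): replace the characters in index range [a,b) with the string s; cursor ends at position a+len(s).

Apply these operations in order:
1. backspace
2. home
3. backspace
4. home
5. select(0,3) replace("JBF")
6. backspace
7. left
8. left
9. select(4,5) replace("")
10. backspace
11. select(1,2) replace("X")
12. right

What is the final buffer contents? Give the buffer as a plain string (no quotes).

After op 1 (backspace): buf='GRDXYJ' cursor=0
After op 2 (home): buf='GRDXYJ' cursor=0
After op 3 (backspace): buf='GRDXYJ' cursor=0
After op 4 (home): buf='GRDXYJ' cursor=0
After op 5 (select(0,3) replace("JBF")): buf='JBFXYJ' cursor=3
After op 6 (backspace): buf='JBXYJ' cursor=2
After op 7 (left): buf='JBXYJ' cursor=1
After op 8 (left): buf='JBXYJ' cursor=0
After op 9 (select(4,5) replace("")): buf='JBXY' cursor=4
After op 10 (backspace): buf='JBX' cursor=3
After op 11 (select(1,2) replace("X")): buf='JXX' cursor=2
After op 12 (right): buf='JXX' cursor=3

Answer: JXX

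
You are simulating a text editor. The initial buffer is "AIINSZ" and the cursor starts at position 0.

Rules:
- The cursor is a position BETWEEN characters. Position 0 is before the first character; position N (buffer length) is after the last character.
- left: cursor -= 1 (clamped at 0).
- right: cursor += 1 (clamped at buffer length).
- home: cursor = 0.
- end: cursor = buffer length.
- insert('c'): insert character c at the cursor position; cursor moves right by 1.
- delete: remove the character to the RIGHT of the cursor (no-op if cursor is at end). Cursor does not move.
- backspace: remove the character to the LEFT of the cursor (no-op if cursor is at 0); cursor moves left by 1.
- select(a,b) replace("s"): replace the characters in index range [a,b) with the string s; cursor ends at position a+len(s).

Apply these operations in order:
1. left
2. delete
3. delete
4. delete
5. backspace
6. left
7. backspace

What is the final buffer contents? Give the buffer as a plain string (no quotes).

After op 1 (left): buf='AIINSZ' cursor=0
After op 2 (delete): buf='IINSZ' cursor=0
After op 3 (delete): buf='INSZ' cursor=0
After op 4 (delete): buf='NSZ' cursor=0
After op 5 (backspace): buf='NSZ' cursor=0
After op 6 (left): buf='NSZ' cursor=0
After op 7 (backspace): buf='NSZ' cursor=0

Answer: NSZ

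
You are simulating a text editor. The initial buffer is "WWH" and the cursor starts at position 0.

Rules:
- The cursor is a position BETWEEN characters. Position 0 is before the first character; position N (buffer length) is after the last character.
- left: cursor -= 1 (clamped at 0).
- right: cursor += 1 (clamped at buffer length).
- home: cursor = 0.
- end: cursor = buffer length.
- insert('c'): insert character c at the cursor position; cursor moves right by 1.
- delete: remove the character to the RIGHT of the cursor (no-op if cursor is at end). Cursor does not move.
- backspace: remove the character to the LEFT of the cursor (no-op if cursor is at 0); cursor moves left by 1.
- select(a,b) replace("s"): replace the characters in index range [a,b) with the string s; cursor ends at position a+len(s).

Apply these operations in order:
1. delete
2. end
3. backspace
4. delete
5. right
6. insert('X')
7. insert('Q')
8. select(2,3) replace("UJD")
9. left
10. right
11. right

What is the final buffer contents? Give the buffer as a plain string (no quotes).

Answer: WXUJD

Derivation:
After op 1 (delete): buf='WH' cursor=0
After op 2 (end): buf='WH' cursor=2
After op 3 (backspace): buf='W' cursor=1
After op 4 (delete): buf='W' cursor=1
After op 5 (right): buf='W' cursor=1
After op 6 (insert('X')): buf='WX' cursor=2
After op 7 (insert('Q')): buf='WXQ' cursor=3
After op 8 (select(2,3) replace("UJD")): buf='WXUJD' cursor=5
After op 9 (left): buf='WXUJD' cursor=4
After op 10 (right): buf='WXUJD' cursor=5
After op 11 (right): buf='WXUJD' cursor=5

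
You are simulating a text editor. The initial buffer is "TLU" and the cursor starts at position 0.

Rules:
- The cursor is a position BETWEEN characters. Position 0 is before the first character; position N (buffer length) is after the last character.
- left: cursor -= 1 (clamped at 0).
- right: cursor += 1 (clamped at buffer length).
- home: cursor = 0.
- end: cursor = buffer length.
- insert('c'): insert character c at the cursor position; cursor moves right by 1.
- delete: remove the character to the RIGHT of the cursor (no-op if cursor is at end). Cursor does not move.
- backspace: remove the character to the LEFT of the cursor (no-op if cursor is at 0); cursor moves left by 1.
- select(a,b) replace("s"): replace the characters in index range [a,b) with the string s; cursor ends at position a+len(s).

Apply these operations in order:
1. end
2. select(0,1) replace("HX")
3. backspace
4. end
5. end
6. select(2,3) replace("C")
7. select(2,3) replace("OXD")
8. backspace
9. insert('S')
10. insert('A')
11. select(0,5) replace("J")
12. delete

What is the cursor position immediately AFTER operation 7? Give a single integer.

Answer: 5

Derivation:
After op 1 (end): buf='TLU' cursor=3
After op 2 (select(0,1) replace("HX")): buf='HXLU' cursor=2
After op 3 (backspace): buf='HLU' cursor=1
After op 4 (end): buf='HLU' cursor=3
After op 5 (end): buf='HLU' cursor=3
After op 6 (select(2,3) replace("C")): buf='HLC' cursor=3
After op 7 (select(2,3) replace("OXD")): buf='HLOXD' cursor=5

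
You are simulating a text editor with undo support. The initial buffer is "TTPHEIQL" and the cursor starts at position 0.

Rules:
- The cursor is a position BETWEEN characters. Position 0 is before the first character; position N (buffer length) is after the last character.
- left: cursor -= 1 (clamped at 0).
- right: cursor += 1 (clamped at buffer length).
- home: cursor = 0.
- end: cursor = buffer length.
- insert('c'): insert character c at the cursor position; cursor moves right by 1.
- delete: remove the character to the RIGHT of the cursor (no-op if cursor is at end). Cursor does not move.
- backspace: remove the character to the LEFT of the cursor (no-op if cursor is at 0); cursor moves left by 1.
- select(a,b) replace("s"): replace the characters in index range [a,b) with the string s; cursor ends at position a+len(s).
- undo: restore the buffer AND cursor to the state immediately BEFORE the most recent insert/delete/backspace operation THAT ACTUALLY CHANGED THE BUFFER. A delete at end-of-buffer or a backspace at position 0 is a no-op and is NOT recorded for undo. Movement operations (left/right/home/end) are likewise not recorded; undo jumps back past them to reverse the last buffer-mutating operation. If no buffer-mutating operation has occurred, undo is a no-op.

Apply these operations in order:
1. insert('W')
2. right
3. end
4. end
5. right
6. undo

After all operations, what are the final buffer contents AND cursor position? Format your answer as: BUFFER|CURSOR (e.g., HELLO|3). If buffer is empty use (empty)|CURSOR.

After op 1 (insert('W')): buf='WTTPHEIQL' cursor=1
After op 2 (right): buf='WTTPHEIQL' cursor=2
After op 3 (end): buf='WTTPHEIQL' cursor=9
After op 4 (end): buf='WTTPHEIQL' cursor=9
After op 5 (right): buf='WTTPHEIQL' cursor=9
After op 6 (undo): buf='TTPHEIQL' cursor=0

Answer: TTPHEIQL|0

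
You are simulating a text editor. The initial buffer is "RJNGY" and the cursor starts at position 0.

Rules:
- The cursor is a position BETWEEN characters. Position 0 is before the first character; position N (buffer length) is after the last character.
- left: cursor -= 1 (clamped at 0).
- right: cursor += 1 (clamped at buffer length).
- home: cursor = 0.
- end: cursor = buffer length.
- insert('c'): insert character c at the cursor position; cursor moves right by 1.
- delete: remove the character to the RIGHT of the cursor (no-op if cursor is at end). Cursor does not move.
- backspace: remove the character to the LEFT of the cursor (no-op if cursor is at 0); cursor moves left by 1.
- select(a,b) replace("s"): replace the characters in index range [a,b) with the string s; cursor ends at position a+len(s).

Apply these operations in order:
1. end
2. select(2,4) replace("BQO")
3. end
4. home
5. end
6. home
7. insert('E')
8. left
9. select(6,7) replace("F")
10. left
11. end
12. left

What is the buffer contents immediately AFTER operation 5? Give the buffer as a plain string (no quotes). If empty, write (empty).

Answer: RJBQOY

Derivation:
After op 1 (end): buf='RJNGY' cursor=5
After op 2 (select(2,4) replace("BQO")): buf='RJBQOY' cursor=5
After op 3 (end): buf='RJBQOY' cursor=6
After op 4 (home): buf='RJBQOY' cursor=0
After op 5 (end): buf='RJBQOY' cursor=6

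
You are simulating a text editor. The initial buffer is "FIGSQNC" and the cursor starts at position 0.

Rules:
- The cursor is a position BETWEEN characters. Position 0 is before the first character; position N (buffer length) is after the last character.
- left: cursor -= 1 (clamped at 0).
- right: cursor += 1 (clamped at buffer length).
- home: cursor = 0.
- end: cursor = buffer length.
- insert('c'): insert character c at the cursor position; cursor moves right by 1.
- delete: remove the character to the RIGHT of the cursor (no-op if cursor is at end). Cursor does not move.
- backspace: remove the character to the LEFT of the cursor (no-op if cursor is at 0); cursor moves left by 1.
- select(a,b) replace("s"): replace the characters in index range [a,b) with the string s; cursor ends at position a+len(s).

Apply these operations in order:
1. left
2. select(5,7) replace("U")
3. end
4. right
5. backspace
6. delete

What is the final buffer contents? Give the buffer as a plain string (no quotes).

Answer: FIGSQ

Derivation:
After op 1 (left): buf='FIGSQNC' cursor=0
After op 2 (select(5,7) replace("U")): buf='FIGSQU' cursor=6
After op 3 (end): buf='FIGSQU' cursor=6
After op 4 (right): buf='FIGSQU' cursor=6
After op 5 (backspace): buf='FIGSQ' cursor=5
After op 6 (delete): buf='FIGSQ' cursor=5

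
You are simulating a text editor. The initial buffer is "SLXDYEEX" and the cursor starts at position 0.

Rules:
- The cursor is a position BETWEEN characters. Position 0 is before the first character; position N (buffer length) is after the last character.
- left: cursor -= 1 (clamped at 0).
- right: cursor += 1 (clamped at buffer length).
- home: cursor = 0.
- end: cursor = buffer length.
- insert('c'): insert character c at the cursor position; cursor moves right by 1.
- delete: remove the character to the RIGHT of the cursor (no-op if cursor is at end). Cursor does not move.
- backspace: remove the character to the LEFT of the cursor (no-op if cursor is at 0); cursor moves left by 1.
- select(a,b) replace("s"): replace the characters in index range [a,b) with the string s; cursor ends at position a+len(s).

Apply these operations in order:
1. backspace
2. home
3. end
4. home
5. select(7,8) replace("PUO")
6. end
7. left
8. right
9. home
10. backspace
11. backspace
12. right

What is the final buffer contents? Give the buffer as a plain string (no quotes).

After op 1 (backspace): buf='SLXDYEEX' cursor=0
After op 2 (home): buf='SLXDYEEX' cursor=0
After op 3 (end): buf='SLXDYEEX' cursor=8
After op 4 (home): buf='SLXDYEEX' cursor=0
After op 5 (select(7,8) replace("PUO")): buf='SLXDYEEPUO' cursor=10
After op 6 (end): buf='SLXDYEEPUO' cursor=10
After op 7 (left): buf='SLXDYEEPUO' cursor=9
After op 8 (right): buf='SLXDYEEPUO' cursor=10
After op 9 (home): buf='SLXDYEEPUO' cursor=0
After op 10 (backspace): buf='SLXDYEEPUO' cursor=0
After op 11 (backspace): buf='SLXDYEEPUO' cursor=0
After op 12 (right): buf='SLXDYEEPUO' cursor=1

Answer: SLXDYEEPUO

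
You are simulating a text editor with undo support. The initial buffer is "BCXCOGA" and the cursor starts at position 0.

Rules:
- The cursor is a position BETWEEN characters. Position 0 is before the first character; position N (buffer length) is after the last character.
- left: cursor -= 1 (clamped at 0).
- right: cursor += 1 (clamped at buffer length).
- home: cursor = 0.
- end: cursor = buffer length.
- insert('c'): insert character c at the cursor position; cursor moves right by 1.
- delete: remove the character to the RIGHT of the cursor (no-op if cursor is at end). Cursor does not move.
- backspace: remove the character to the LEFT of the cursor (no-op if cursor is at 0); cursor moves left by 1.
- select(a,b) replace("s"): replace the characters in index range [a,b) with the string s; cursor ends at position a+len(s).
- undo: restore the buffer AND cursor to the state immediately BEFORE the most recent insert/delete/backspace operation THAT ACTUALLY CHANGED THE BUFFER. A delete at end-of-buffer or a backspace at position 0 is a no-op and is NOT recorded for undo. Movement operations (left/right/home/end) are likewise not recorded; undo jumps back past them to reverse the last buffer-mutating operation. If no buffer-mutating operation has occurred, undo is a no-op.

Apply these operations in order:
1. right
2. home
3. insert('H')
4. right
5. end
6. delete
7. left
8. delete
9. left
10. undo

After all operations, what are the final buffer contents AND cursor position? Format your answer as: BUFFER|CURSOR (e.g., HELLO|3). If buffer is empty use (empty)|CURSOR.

After op 1 (right): buf='BCXCOGA' cursor=1
After op 2 (home): buf='BCXCOGA' cursor=0
After op 3 (insert('H')): buf='HBCXCOGA' cursor=1
After op 4 (right): buf='HBCXCOGA' cursor=2
After op 5 (end): buf='HBCXCOGA' cursor=8
After op 6 (delete): buf='HBCXCOGA' cursor=8
After op 7 (left): buf='HBCXCOGA' cursor=7
After op 8 (delete): buf='HBCXCOG' cursor=7
After op 9 (left): buf='HBCXCOG' cursor=6
After op 10 (undo): buf='HBCXCOGA' cursor=7

Answer: HBCXCOGA|7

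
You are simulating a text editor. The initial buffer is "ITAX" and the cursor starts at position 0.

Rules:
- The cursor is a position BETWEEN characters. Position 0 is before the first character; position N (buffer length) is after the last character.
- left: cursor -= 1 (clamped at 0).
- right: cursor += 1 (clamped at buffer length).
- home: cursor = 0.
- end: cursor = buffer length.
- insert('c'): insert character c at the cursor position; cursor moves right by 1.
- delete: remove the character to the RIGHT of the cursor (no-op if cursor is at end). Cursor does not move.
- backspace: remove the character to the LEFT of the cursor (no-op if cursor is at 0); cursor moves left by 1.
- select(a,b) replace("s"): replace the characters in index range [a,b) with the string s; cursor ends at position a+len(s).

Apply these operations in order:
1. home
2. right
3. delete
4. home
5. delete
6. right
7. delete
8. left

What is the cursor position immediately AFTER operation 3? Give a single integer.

After op 1 (home): buf='ITAX' cursor=0
After op 2 (right): buf='ITAX' cursor=1
After op 3 (delete): buf='IAX' cursor=1

Answer: 1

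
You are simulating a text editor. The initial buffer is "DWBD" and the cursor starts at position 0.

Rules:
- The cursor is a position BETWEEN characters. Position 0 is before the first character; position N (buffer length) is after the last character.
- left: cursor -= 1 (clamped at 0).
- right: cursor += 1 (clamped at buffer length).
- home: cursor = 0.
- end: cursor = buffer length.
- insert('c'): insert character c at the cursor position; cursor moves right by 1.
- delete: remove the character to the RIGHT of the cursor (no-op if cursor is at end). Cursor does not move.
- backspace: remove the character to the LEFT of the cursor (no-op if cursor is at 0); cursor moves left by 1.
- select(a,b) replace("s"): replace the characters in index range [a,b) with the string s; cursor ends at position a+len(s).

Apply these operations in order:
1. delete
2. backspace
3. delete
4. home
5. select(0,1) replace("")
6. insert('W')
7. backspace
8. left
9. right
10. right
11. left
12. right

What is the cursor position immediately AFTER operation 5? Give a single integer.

After op 1 (delete): buf='WBD' cursor=0
After op 2 (backspace): buf='WBD' cursor=0
After op 3 (delete): buf='BD' cursor=0
After op 4 (home): buf='BD' cursor=0
After op 5 (select(0,1) replace("")): buf='D' cursor=0

Answer: 0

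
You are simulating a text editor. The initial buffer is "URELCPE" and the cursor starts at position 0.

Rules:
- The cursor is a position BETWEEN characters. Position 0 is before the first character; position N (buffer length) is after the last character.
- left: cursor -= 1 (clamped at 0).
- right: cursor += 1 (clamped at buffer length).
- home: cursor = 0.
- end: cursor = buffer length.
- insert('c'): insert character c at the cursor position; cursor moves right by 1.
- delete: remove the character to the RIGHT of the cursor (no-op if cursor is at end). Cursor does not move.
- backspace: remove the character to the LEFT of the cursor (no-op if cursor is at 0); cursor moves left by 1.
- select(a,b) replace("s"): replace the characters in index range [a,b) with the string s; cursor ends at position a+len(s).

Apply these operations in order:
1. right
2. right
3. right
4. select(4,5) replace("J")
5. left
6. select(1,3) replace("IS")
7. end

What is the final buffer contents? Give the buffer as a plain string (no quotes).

Answer: UISLJPE

Derivation:
After op 1 (right): buf='URELCPE' cursor=1
After op 2 (right): buf='URELCPE' cursor=2
After op 3 (right): buf='URELCPE' cursor=3
After op 4 (select(4,5) replace("J")): buf='URELJPE' cursor=5
After op 5 (left): buf='URELJPE' cursor=4
After op 6 (select(1,3) replace("IS")): buf='UISLJPE' cursor=3
After op 7 (end): buf='UISLJPE' cursor=7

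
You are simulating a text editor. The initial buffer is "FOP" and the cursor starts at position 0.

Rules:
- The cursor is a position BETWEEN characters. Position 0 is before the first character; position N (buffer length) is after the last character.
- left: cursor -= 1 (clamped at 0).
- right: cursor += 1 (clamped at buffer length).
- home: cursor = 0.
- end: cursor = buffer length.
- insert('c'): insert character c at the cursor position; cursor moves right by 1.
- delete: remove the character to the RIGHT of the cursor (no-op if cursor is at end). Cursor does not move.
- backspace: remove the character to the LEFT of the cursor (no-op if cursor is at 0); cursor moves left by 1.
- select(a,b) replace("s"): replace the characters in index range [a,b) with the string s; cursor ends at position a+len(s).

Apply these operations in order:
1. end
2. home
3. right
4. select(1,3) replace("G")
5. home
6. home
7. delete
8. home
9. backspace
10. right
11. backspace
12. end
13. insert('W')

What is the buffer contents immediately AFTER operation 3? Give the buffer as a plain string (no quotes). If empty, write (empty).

Answer: FOP

Derivation:
After op 1 (end): buf='FOP' cursor=3
After op 2 (home): buf='FOP' cursor=0
After op 3 (right): buf='FOP' cursor=1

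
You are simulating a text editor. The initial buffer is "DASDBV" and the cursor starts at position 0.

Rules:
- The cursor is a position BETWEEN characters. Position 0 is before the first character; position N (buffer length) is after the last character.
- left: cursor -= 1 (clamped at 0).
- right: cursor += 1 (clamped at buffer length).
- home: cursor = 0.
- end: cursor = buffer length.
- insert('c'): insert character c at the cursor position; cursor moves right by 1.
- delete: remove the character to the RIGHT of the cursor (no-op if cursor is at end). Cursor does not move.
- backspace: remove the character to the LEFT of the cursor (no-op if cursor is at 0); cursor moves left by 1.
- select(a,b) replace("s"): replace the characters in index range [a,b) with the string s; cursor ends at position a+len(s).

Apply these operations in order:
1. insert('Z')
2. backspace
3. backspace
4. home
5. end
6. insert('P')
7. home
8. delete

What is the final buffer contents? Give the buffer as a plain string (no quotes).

After op 1 (insert('Z')): buf='ZDASDBV' cursor=1
After op 2 (backspace): buf='DASDBV' cursor=0
After op 3 (backspace): buf='DASDBV' cursor=0
After op 4 (home): buf='DASDBV' cursor=0
After op 5 (end): buf='DASDBV' cursor=6
After op 6 (insert('P')): buf='DASDBVP' cursor=7
After op 7 (home): buf='DASDBVP' cursor=0
After op 8 (delete): buf='ASDBVP' cursor=0

Answer: ASDBVP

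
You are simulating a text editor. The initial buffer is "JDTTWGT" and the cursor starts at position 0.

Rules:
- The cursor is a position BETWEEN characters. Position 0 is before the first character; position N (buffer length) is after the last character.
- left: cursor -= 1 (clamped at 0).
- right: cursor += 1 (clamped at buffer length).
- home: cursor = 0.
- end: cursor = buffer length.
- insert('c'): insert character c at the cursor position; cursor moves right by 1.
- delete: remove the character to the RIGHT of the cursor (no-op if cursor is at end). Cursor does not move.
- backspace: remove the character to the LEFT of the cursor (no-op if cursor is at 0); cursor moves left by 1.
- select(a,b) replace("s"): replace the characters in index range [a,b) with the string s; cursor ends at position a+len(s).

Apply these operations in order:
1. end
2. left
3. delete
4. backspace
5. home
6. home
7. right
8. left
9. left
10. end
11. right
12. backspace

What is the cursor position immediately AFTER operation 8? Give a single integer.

Answer: 0

Derivation:
After op 1 (end): buf='JDTTWGT' cursor=7
After op 2 (left): buf='JDTTWGT' cursor=6
After op 3 (delete): buf='JDTTWG' cursor=6
After op 4 (backspace): buf='JDTTW' cursor=5
After op 5 (home): buf='JDTTW' cursor=0
After op 6 (home): buf='JDTTW' cursor=0
After op 7 (right): buf='JDTTW' cursor=1
After op 8 (left): buf='JDTTW' cursor=0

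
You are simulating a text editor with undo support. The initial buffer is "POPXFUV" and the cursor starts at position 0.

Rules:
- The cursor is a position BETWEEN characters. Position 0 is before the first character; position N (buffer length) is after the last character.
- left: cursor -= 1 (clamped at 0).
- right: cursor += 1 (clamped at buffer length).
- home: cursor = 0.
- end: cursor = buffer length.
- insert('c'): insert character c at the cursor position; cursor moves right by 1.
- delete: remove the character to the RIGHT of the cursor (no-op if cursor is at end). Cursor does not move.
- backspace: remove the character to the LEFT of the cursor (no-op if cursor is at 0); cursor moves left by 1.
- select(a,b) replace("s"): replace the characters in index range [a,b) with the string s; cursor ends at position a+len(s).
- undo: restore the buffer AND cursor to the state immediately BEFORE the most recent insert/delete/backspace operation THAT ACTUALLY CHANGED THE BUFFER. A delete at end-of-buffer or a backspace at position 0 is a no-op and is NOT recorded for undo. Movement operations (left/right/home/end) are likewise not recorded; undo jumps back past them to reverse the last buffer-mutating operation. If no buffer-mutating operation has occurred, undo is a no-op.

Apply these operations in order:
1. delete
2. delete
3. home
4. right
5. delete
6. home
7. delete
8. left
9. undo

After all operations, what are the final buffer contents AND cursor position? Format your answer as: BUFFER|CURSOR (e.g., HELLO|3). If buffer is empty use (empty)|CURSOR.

Answer: PFUV|0

Derivation:
After op 1 (delete): buf='OPXFUV' cursor=0
After op 2 (delete): buf='PXFUV' cursor=0
After op 3 (home): buf='PXFUV' cursor=0
After op 4 (right): buf='PXFUV' cursor=1
After op 5 (delete): buf='PFUV' cursor=1
After op 6 (home): buf='PFUV' cursor=0
After op 7 (delete): buf='FUV' cursor=0
After op 8 (left): buf='FUV' cursor=0
After op 9 (undo): buf='PFUV' cursor=0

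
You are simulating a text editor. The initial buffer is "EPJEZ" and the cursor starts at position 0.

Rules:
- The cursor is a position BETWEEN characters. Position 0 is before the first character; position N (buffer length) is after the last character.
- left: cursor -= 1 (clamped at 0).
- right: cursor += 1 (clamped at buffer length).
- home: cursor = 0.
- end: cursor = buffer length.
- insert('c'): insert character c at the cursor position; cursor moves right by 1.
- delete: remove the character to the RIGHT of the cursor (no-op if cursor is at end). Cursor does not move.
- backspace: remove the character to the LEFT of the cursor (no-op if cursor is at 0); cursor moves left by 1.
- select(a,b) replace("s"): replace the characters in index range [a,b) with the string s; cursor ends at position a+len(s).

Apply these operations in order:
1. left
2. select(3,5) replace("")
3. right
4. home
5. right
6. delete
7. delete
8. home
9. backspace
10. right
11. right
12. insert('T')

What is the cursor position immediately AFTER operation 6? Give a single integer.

After op 1 (left): buf='EPJEZ' cursor=0
After op 2 (select(3,5) replace("")): buf='EPJ' cursor=3
After op 3 (right): buf='EPJ' cursor=3
After op 4 (home): buf='EPJ' cursor=0
After op 5 (right): buf='EPJ' cursor=1
After op 6 (delete): buf='EJ' cursor=1

Answer: 1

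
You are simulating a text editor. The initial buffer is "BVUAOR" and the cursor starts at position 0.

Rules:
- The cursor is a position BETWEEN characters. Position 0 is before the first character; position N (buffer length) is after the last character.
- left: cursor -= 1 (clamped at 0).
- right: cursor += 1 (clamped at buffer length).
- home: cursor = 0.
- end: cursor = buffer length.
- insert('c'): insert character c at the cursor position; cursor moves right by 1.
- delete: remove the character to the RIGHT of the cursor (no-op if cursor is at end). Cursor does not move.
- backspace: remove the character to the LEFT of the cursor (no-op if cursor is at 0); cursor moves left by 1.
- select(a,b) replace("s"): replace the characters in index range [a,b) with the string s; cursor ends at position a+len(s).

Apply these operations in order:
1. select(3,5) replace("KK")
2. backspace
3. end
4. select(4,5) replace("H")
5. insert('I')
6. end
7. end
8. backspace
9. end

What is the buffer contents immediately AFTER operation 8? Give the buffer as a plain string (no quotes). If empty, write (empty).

After op 1 (select(3,5) replace("KK")): buf='BVUKKR' cursor=5
After op 2 (backspace): buf='BVUKR' cursor=4
After op 3 (end): buf='BVUKR' cursor=5
After op 4 (select(4,5) replace("H")): buf='BVUKH' cursor=5
After op 5 (insert('I')): buf='BVUKHI' cursor=6
After op 6 (end): buf='BVUKHI' cursor=6
After op 7 (end): buf='BVUKHI' cursor=6
After op 8 (backspace): buf='BVUKH' cursor=5

Answer: BVUKH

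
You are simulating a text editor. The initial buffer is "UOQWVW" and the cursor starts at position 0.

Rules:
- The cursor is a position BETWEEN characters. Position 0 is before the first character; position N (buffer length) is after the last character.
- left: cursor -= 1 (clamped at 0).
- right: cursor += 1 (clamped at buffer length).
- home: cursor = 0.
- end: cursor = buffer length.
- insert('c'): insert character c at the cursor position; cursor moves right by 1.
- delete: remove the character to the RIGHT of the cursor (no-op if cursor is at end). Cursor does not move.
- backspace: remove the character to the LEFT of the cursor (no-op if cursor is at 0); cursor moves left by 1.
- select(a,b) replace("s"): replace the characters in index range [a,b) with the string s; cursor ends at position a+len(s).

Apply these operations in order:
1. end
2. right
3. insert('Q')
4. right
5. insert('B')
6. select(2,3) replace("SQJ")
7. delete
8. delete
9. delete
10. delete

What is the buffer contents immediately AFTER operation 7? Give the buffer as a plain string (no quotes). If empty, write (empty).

Answer: UOSQJVWQB

Derivation:
After op 1 (end): buf='UOQWVW' cursor=6
After op 2 (right): buf='UOQWVW' cursor=6
After op 3 (insert('Q')): buf='UOQWVWQ' cursor=7
After op 4 (right): buf='UOQWVWQ' cursor=7
After op 5 (insert('B')): buf='UOQWVWQB' cursor=8
After op 6 (select(2,3) replace("SQJ")): buf='UOSQJWVWQB' cursor=5
After op 7 (delete): buf='UOSQJVWQB' cursor=5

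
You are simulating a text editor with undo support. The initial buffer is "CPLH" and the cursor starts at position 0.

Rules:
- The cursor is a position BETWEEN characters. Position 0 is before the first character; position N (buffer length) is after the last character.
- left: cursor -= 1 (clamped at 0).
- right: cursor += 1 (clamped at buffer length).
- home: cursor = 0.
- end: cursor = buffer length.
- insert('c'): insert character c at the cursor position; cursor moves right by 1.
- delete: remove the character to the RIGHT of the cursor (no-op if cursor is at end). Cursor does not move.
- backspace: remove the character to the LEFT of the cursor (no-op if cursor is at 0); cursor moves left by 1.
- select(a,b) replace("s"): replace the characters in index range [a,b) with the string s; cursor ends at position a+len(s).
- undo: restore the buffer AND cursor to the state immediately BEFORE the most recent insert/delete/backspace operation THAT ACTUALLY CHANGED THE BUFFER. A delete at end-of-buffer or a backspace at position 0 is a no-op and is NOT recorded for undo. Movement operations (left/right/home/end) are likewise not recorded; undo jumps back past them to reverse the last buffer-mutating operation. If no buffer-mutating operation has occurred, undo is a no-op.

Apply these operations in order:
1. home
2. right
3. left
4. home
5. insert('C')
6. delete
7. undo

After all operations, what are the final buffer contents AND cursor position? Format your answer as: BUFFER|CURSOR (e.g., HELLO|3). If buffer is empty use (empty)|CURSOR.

After op 1 (home): buf='CPLH' cursor=0
After op 2 (right): buf='CPLH' cursor=1
After op 3 (left): buf='CPLH' cursor=0
After op 4 (home): buf='CPLH' cursor=0
After op 5 (insert('C')): buf='CCPLH' cursor=1
After op 6 (delete): buf='CPLH' cursor=1
After op 7 (undo): buf='CCPLH' cursor=1

Answer: CCPLH|1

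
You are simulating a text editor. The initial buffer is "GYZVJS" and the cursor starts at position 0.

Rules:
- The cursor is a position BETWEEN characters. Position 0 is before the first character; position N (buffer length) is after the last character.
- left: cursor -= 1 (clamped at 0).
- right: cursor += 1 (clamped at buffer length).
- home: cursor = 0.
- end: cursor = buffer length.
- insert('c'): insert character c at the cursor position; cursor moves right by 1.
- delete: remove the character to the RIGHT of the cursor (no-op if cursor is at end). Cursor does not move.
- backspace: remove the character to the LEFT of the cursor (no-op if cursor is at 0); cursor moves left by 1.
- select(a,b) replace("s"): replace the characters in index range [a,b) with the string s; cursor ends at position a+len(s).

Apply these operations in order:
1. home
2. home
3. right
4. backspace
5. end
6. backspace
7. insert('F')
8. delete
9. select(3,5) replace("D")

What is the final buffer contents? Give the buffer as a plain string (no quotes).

After op 1 (home): buf='GYZVJS' cursor=0
After op 2 (home): buf='GYZVJS' cursor=0
After op 3 (right): buf='GYZVJS' cursor=1
After op 4 (backspace): buf='YZVJS' cursor=0
After op 5 (end): buf='YZVJS' cursor=5
After op 6 (backspace): buf='YZVJ' cursor=4
After op 7 (insert('F')): buf='YZVJF' cursor=5
After op 8 (delete): buf='YZVJF' cursor=5
After op 9 (select(3,5) replace("D")): buf='YZVD' cursor=4

Answer: YZVD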